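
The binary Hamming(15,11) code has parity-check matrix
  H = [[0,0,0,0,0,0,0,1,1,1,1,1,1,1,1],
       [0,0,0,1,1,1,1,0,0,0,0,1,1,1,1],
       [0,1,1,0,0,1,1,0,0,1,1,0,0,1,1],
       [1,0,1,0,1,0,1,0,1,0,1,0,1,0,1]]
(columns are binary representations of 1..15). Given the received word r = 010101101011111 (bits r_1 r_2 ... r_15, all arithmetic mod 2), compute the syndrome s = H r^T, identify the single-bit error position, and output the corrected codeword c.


s = (0, 1, 0, 1)^T, error position = 5, corrected codeword c = 010111101011111

Compute s = H r^T mod 2 one row at a time:
  s_1 = 0 + 1 + 0 + 1 + 1 + 1 + 1 + 1 = 6 ≡ 0 (mod 2).
  s_2 = 1 + 0 + 1 + 1 + 1 + 1 + 1 + 1 = 7 ≡ 1 (mod 2).
  s_3 = 1 + 0 + 1 + 1 + 0 + 1 + 1 + 1 = 6 ≡ 0 (mod 2).
  s_4 = 0 + 0 + 0 + 1 + 1 + 1 + 1 + 1 = 5 ≡ 1 (mod 2).
s = (0, 1, 0, 1)^T — this equals column 5 of H (binary 0101), so error is at position 5.
Correct: flip bit 5 of r = 010101101011111 to get c = 010111101011111.


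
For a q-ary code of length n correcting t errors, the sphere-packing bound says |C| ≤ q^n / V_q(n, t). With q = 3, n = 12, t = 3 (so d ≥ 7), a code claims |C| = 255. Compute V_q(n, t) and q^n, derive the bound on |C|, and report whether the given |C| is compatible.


V_q(n, t) = 2049, q^n = 531441, Hamming bound = 259, |C| = 255 ≤ bound (satisfied).

Step 1: Compute V_q(n, t) = Σ_{j=0}^3 C(n, j) (q−1)^j.
  j = 0: C(12,0)·(2)^0 = 1·1 = 1.
  j = 1: C(12,1)·(2)^1 = 12·2 = 24.
  j = 2: C(12,2)·(2)^2 = 66·4 = 264.
  j = 3: C(12,3)·(2)^3 = 220·8 = 1760.
  V_q(n, t) = 1 + 24 + 264 + 1760 = 2049.
Step 2: q^n = 3^12 = 531441.
Step 3: Hamming bound ⌊q^n / V_q(n,t)⌋ = ⌊531441/2049⌋ = 259.
Step 4: Compare |C| = 255 to 259: satisfied.
The claimed |C| lies below the Hamming bound.


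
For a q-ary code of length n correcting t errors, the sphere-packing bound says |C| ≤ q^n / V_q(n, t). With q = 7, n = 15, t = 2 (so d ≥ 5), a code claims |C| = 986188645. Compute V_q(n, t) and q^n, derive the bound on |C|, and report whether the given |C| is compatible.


V_q(n, t) = 3871, q^n = 4747561509943, Hamming bound = 1226443169, |C| = 986188645 ≤ bound (satisfied).

Step 1: Compute V_q(n, t) = Σ_{j=0}^2 C(n, j) (q−1)^j.
  j = 0: C(15,0)·(6)^0 = 1·1 = 1.
  j = 1: C(15,1)·(6)^1 = 15·6 = 90.
  j = 2: C(15,2)·(6)^2 = 105·36 = 3780.
  V_q(n, t) = 1 + 90 + 3780 = 3871.
Step 2: q^n = 7^15 = 4747561509943.
Step 3: Hamming bound ⌊q^n / V_q(n,t)⌋ = ⌊4747561509943/3871⌋ = 1226443169.
Step 4: Compare |C| = 986188645 to 1226443169: satisfied.
The claimed |C| lies below the Hamming bound.


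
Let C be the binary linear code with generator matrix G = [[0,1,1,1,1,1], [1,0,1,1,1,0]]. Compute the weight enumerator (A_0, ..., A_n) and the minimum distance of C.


Weight distribution: A_0 = 1, A_3 = 1, A_4 = 1, A_5 = 1. Minimum distance d = 3.

Enumerate all 2^2 = 4 messages m ∈ F_2^2.
For each, compute codeword c = mG in F_2^6, then tally its weight.
  m = 00 → c = 000000, weight = 0.
  m = 10 → c = 011111, weight = 5.
  m = 01 → c = 101110, weight = 4.
  m = 11 → c = 110001, weight = 3.
Tally weights:
  weight 0: 1 codewords.
  weight 3: 1 codewords.
  weight 4: 1 codewords.
  weight 5: 1 codewords.
Minimum distance d = smallest w > 0 with A_w > 0 = 3.
Sanity: Σ A_w = 4 = 2^2 = 4 ✓.


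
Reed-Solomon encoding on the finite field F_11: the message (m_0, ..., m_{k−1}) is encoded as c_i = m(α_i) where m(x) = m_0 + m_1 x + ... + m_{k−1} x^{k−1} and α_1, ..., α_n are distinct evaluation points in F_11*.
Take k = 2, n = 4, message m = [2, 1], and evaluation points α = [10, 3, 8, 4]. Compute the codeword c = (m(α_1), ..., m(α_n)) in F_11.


c = [1, 5, 10, 6]

Message polynomial: m(x) = 2 + 1·x (mod 11).
For each evaluation point α_i, compute m(α_i) mod 11:
  α_1 = 10: Horner steps 1 → 1, so m(10) = 1.
  α_2 = 3: Horner steps 1 → 5, so m(3) = 5.
  α_3 = 8: Horner steps 1 → 10, so m(8) = 10.
  α_4 = 4: Horner steps 1 → 6, so m(4) = 6.
Codeword c = [1, 5, 10, 6] ∈ F_11^4.


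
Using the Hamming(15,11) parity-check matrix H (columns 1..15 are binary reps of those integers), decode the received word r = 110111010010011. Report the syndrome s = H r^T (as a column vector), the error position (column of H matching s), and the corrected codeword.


s = (0, 1, 1, 0)^T, error position = 6, corrected codeword c = 110110010010011

Compute s = H r^T mod 2 one row at a time:
  s_1 = 1 + 0 + 0 + 1 + 0 + 0 + 1 + 1 = 4 ≡ 0 (mod 2).
  s_2 = 1 + 1 + 1 + 0 + 0 + 0 + 1 + 1 = 5 ≡ 1 (mod 2).
  s_3 = 1 + 0 + 1 + 0 + 0 + 1 + 1 + 1 = 5 ≡ 1 (mod 2).
  s_4 = 1 + 0 + 1 + 0 + 0 + 1 + 0 + 1 = 4 ≡ 0 (mod 2).
s = (0, 1, 1, 0)^T — this equals column 6 of H (binary 0110), so error is at position 6.
Correct: flip bit 6 of r = 110111010010011 to get c = 110110010010011.


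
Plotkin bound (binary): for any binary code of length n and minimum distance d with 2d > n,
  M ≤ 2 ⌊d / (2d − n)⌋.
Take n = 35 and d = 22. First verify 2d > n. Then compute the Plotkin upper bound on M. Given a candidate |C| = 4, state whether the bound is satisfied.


Plotkin bound M ≤ 4; given |C| = 4 ≤ bound (satisfied).

Check applicability: 2d = 44, n = 35.
2d − n = 9 > 0, so Plotkin applies.
Compute d/(2d−n) = 22/9 ≈ 2.4444.
⌊d/(2d−n)⌋ = 2.
Plotkin bound: M ≤ 2·2 = 4.
Given |C| = 4, check: satisfied.
This |C| is at the Plotkin bound.


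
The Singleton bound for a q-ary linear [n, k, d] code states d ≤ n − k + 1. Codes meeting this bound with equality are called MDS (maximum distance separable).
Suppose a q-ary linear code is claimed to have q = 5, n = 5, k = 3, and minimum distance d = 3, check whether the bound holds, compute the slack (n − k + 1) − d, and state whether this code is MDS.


Singleton RHS = n − k + 1 = 3, slack = 0, bound satisfied, MDS.

Singleton bound: d ≤ n − k + 1.
Here n = 5, k = 3, so n − k + 1 = 3.
Given d = 3, check d ≤ 3: YES.
Slack = (n − k + 1) − d = 0.
The code is MDS (slack = 0).
Description: the claimed parameters are [5, 3, 3]_5; such a code would be MDS (meets Singleton bound).


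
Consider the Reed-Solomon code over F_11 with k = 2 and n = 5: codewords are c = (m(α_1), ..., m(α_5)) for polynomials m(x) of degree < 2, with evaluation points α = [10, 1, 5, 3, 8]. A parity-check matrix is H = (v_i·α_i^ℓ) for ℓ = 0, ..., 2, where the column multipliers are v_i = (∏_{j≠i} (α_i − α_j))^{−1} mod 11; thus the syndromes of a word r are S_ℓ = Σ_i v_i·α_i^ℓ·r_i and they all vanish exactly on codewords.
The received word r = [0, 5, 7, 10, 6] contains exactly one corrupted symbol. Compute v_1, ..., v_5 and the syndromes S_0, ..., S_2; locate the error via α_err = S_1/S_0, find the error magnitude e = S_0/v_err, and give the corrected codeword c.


S = (8, 7, 2), error at position 3, error magnitude e = 3, c = [0, 5, 4, 10, 6].

Step 1: column multipliers v_i = (∏_{j≠i}(α_i − α_j))^{−1} mod 11.
  i = 1 (α = 10): (10−1)(10−5)(10−3)(10−8) = 9·5·7·2 = 630 ≡ 3, so v_1 = 3^{−1} = 4 (mod 11).
  i = 2 (α = 1): (1−10)(1−5)(1−3)(1−8) = (−9)·(−4)·(−2)·(−7) = 504 ≡ 9, so v_2 = 9^{−1} = 5 (mod 11).
  i = 3 (α = 5): (5−10)(5−1)(5−3)(5−8) = (−5)·4·2·(−3) = 120 ≡ 10, so v_3 = 10^{−1} = 10 (mod 11).
  i = 4 (α = 3): (3−10)(3−1)(3−5)(3−8) = (−7)·2·(−2)·(−5) = −140 ≡ 3, so v_4 = 3^{−1} = 4 (mod 11).
  i = 5 (α = 8): (8−10)(8−1)(8−5)(8−3) = (−2)·7·3·5 = −210 ≡ 10, so v_5 = 10^{−1} = 10 (mod 11).
  v = [4, 5, 10, 4, 10].
Step 2: syndromes of r = [0, 5, 7, 10, 6] (all sums mod 11).
  S_0 = Σ v_i r_i = 4·0 + 5·5 + 10·7 + 4·10 + 10·6 = 195 ≡ 8.
  S_1 = Σ v_i α_i r_i = 4·10·0 + 5·1·5 + 10·5·7 + 4·3·10 + 10·8·6 = 975 ≡ 7.
  α_i^2 mod 11 = [1, 1, 3, 9, 9].
  S_2 = Σ v_i α_i^2 r_i = 4·1·0 + 5·1·5 + 10·3·7 + 4·9·10 + 10·9·6 = 1135 ≡ 2.
  S = (8, 7, 2) ≠ 0, so r is not a codeword (an error is present).
Step 3: locate the error. For a single error e at position i, S_ℓ = v_i·e·α_i^ℓ, so α_err = S_1/S_0.
  S_0^{−1} = 8^{−1} = 7 (mod 11), so α_err = 7·7 = 49 ≡ 5 = α_3. Error position i = 3.
  Consistency check: S_2/S_1 = 2·8 = 16 ≡ 5 = α_err ✓ (single-error assumption holds).
Step 4: error magnitude e = S_0/v_3 = S_0·∏_{j≠3}(α_3 − α_j) = 8·10 = 80 ≡ 3 (mod 11).
Step 5: correct position 3: c_3 = r_3 − e = 7 − 3 ≡ 4 (mod 11). Hence c = [0, 5, 4, 10, 6].
  Check: interpolating c through the α_i gives m(x) = 8 + 8·x (degree < 2) with m(α_i) = c_i for every i, so c is indeed a codeword.


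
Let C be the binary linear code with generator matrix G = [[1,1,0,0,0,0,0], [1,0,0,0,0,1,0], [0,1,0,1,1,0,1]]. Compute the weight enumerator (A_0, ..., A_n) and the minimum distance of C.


Weight distribution: A_0 = 1, A_2 = 3, A_4 = 3, A_6 = 1. Minimum distance d = 2.

Enumerate all 2^3 = 8 messages m ∈ F_2^3.
For each, compute codeword c = mG in F_2^7, then tally its weight.
  m = 000 → c = 0000000, weight = 0.
  m = 100 → c = 1100000, weight = 2.
  m = 010 → c = 1000010, weight = 2.
  m = 110 → c = 0100010, weight = 2.
  m = 001 → c = 0101101, weight = 4.
  m = 101 → c = 1001101, weight = 4.
  m = 011 → c = 1101111, weight = 6.
  m = 111 → c = 0001111, weight = 4.
Tally weights:
  weight 0: 1 codewords.
  weight 2: 3 codewords.
  weight 4: 3 codewords.
  weight 6: 1 codewords.
Minimum distance d = smallest w > 0 with A_w > 0 = 2.
Sanity: Σ A_w = 8 = 2^3 = 8 ✓.


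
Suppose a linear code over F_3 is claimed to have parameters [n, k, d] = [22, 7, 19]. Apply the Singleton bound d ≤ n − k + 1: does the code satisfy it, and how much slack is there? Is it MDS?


Singleton RHS = n − k + 1 = 16, slack = -3, bound violated (no such code; not MDS).

Singleton bound: d ≤ n − k + 1.
Here n = 22, k = 7, so n − k + 1 = 16.
Given d = 19, check d ≤ 16: NO.
Slack = (n − k + 1) − d = -3.
The slack is negative: d = 19 exceeds n − k + 1 = 16 by 3, so the Singleton bound is violated and no linear [22, 7, 19]_3 code can exist. In particular it is not MDS (MDS requires d = n − k + 1 exactly).
Description: the claimed parameters are [22, 7, 19]_3; such a code would be impossible (violates the Singleton bound).


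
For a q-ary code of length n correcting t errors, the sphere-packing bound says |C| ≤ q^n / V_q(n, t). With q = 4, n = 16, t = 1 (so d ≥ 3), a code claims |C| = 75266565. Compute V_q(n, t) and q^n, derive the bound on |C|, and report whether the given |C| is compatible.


V_q(n, t) = 49, q^n = 4294967296, Hamming bound = 87652393, |C| = 75266565 ≤ bound (satisfied).

Step 1: Compute V_q(n, t) = Σ_{j=0}^1 C(n, j) (q−1)^j.
  j = 0: C(16,0)·(3)^0 = 1·1 = 1.
  j = 1: C(16,1)·(3)^1 = 16·3 = 48.
  V_q(n, t) = 1 + 48 = 49.
Step 2: q^n = 4^16 = 4294967296.
Step 3: Hamming bound ⌊q^n / V_q(n,t)⌋ = ⌊4294967296/49⌋ = 87652393.
Step 4: Compare |C| = 75266565 to 87652393: satisfied.
The claimed |C| lies below the Hamming bound.


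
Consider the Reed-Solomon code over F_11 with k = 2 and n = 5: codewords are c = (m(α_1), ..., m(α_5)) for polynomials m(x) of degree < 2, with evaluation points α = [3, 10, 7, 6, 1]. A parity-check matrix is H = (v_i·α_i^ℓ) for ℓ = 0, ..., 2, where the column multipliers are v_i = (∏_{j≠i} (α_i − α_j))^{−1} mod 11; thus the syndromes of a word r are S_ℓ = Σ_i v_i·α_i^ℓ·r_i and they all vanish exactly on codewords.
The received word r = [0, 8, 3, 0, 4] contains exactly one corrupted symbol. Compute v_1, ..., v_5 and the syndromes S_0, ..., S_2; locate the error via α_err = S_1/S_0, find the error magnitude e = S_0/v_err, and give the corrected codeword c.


S = (10, 5, 8), error at position 4, error magnitude e = 6, c = [0, 8, 3, 5, 4].

Step 1: column multipliers v_i = (∏_{j≠i}(α_i − α_j))^{−1} mod 11.
  i = 1 (α = 3): (3−10)(3−7)(3−6)(3−1) = (−7)·(−4)·(−3)·2 = −168 ≡ 8, so v_1 = 8^{−1} = 7 (mod 11).
  i = 2 (α = 10): (10−3)(10−7)(10−6)(10−1) = 7·3·4·9 = 756 ≡ 8, so v_2 = 8^{−1} = 7 (mod 11).
  i = 3 (α = 7): (7−3)(7−10)(7−6)(7−1) = 4·(−3)·1·6 = −72 ≡ 5, so v_3 = 5^{−1} = 9 (mod 11).
  i = 4 (α = 6): (6−3)(6−10)(6−7)(6−1) = 3·(−4)·(−1)·5 = 60 ≡ 5, so v_4 = 5^{−1} = 9 (mod 11).
  i = 5 (α = 1): (1−3)(1−10)(1−7)(1−6) = (−2)·(−9)·(−6)·(−5) = 540 ≡ 1, so v_5 = 1^{−1} = 1 (mod 11).
  v = [7, 7, 9, 9, 1].
Step 2: syndromes of r = [0, 8, 3, 0, 4] (all sums mod 11).
  S_0 = Σ v_i r_i = 7·0 + 7·8 + 9·3 + 9·0 + 1·4 = 87 ≡ 10.
  S_1 = Σ v_i α_i r_i = 7·3·0 + 7·10·8 + 9·7·3 + 9·6·0 + 1·1·4 = 753 ≡ 5.
  α_i^2 mod 11 = [9, 1, 5, 3, 1].
  S_2 = Σ v_i α_i^2 r_i = 7·9·0 + 7·1·8 + 9·5·3 + 9·3·0 + 1·1·4 = 195 ≡ 8.
  S = (10, 5, 8) ≠ 0, so r is not a codeword (an error is present).
Step 3: locate the error. For a single error e at position i, S_ℓ = v_i·e·α_i^ℓ, so α_err = S_1/S_0.
  S_0^{−1} = 10^{−1} = 10 (mod 11), so α_err = 5·10 = 50 ≡ 6 = α_4. Error position i = 4.
  Consistency check: S_2/S_1 = 8·9 = 72 ≡ 6 = α_err ✓ (single-error assumption holds).
Step 4: error magnitude e = S_0/v_4 = S_0·∏_{j≠4}(α_4 − α_j) = 10·5 = 50 ≡ 6 (mod 11).
Step 5: correct position 4: c_4 = r_4 − e = 0 − 6 ≡ 5 (mod 11). Hence c = [0, 8, 3, 5, 4].
  Check: interpolating c through the α_i gives m(x) = 6 + 9·x (degree < 2) with m(α_i) = c_i for every i, so c is indeed a codeword.


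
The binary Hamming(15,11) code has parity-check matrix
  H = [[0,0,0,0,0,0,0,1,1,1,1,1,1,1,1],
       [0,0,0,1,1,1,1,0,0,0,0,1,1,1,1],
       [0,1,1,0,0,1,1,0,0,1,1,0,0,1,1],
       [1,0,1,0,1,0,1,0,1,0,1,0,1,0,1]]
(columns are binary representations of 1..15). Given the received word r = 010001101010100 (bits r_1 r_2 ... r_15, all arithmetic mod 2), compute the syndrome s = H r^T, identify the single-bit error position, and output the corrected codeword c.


s = (1, 1, 0, 0)^T, error position = 12, corrected codeword c = 010001101011100

Compute s = H r^T mod 2 one row at a time:
  s_1 = 0 + 1 + 0 + 1 + 0 + 1 + 0 + 0 = 3 ≡ 1 (mod 2).
  s_2 = 0 + 0 + 1 + 1 + 0 + 1 + 0 + 0 = 3 ≡ 1 (mod 2).
  s_3 = 1 + 0 + 1 + 1 + 0 + 1 + 0 + 0 = 4 ≡ 0 (mod 2).
  s_4 = 0 + 0 + 0 + 1 + 1 + 1 + 1 + 0 = 4 ≡ 0 (mod 2).
s = (1, 1, 0, 0)^T — this equals column 12 of H (binary 1100), so error is at position 12.
Correct: flip bit 12 of r = 010001101010100 to get c = 010001101011100.


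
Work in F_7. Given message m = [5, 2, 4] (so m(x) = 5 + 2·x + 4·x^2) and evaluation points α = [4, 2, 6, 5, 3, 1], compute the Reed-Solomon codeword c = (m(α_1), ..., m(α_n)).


c = [0, 4, 0, 3, 5, 4]

Message polynomial: m(x) = 5 + 2·x + 4·x^2 (mod 7).
For each evaluation point α_i, compute m(α_i) mod 7:
  α_1 = 4: Horner steps 4 → 4 → 0, so m(4) = 0.
  α_2 = 2: Horner steps 4 → 3 → 4, so m(2) = 4.
  α_3 = 6: Horner steps 4 → 5 → 0, so m(6) = 0.
  α_4 = 5: Horner steps 4 → 1 → 3, so m(5) = 3.
  α_5 = 3: Horner steps 4 → 0 → 5, so m(3) = 5.
  α_6 = 1: Horner steps 4 → 6 → 4, so m(1) = 4.
Codeword c = [0, 4, 0, 3, 5, 4] ∈ F_7^6.


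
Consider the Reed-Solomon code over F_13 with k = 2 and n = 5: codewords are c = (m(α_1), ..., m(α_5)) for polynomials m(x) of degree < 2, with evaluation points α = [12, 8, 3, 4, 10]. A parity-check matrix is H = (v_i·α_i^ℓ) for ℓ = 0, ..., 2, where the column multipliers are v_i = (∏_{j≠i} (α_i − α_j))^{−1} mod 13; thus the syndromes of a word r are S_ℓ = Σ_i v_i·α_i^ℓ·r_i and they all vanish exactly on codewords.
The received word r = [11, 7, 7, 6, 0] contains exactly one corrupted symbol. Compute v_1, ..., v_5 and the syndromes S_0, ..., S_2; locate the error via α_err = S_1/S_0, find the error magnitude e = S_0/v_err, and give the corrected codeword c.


S = (11, 10, 2), error at position 2, error magnitude e = 5, c = [11, 2, 7, 6, 0].

Step 1: column multipliers v_i = (∏_{j≠i}(α_i − α_j))^{−1} mod 13.
  i = 1 (α = 12): (12−8)(12−3)(12−4)(12−10) = 4·9·8·2 = 576 ≡ 4, so v_1 = 4^{−1} = 10 (mod 13).
  i = 2 (α = 8): (8−12)(8−3)(8−4)(8−10) = (−4)·5·4·(−2) = 160 ≡ 4, so v_2 = 4^{−1} = 10 (mod 13).
  i = 3 (α = 3): (3−12)(3−8)(3−4)(3−10) = (−9)·(−5)·(−1)·(−7) = 315 ≡ 3, so v_3 = 3^{−1} = 9 (mod 13).
  i = 4 (α = 4): (4−12)(4−8)(4−3)(4−10) = (−8)·(−4)·1·(−6) = −192 ≡ 3, so v_4 = 3^{−1} = 9 (mod 13).
  i = 5 (α = 10): (10−12)(10−8)(10−3)(10−4) = (−2)·2·7·6 = −168 ≡ 1, so v_5 = 1^{−1} = 1 (mod 13).
  v = [10, 10, 9, 9, 1].
Step 2: syndromes of r = [11, 7, 7, 6, 0] (all sums mod 13).
  S_0 = Σ v_i r_i = 10·11 + 10·7 + 9·7 + 9·6 + 1·0 = 297 ≡ 11.
  S_1 = Σ v_i α_i r_i = 10·12·11 + 10·8·7 + 9·3·7 + 9·4·6 + 1·10·0 = 2285 ≡ 10.
  α_i^2 mod 13 = [1, 12, 9, 3, 9].
  S_2 = Σ v_i α_i^2 r_i = 10·1·11 + 10·12·7 + 9·9·7 + 9·3·6 + 1·9·0 = 1679 ≡ 2.
  S = (11, 10, 2) ≠ 0, so r is not a codeword (an error is present).
Step 3: locate the error. For a single error e at position i, S_ℓ = v_i·e·α_i^ℓ, so α_err = S_1/S_0.
  S_0^{−1} = 11^{−1} = 6 (mod 13), so α_err = 10·6 = 60 ≡ 8 = α_2. Error position i = 2.
  Consistency check: S_2/S_1 = 2·4 = 8 ≡ 8 = α_err ✓ (single-error assumption holds).
Step 4: error magnitude e = S_0/v_2 = S_0·∏_{j≠2}(α_2 − α_j) = 11·4 = 44 ≡ 5 (mod 13).
Step 5: correct position 2: c_2 = r_2 − e = 7 − 5 ≡ 2 (mod 13). Hence c = [11, 2, 7, 6, 0].
  Check: interpolating c through the α_i gives m(x) = 10 + 12·x (degree < 2) with m(α_i) = c_i for every i, so c is indeed a codeword.


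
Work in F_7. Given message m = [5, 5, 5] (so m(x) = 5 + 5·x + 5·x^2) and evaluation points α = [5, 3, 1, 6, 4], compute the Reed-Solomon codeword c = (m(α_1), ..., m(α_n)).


c = [1, 2, 1, 5, 0]

Message polynomial: m(x) = 5 + 5·x + 5·x^2 (mod 7).
For each evaluation point α_i, compute m(α_i) mod 7:
  α_1 = 5: Horner steps 5 → 2 → 1, so m(5) = 1.
  α_2 = 3: Horner steps 5 → 6 → 2, so m(3) = 2.
  α_3 = 1: Horner steps 5 → 3 → 1, so m(1) = 1.
  α_4 = 6: Horner steps 5 → 0 → 5, so m(6) = 5.
  α_5 = 4: Horner steps 5 → 4 → 0, so m(4) = 0.
Codeword c = [1, 2, 1, 5, 0] ∈ F_7^5.


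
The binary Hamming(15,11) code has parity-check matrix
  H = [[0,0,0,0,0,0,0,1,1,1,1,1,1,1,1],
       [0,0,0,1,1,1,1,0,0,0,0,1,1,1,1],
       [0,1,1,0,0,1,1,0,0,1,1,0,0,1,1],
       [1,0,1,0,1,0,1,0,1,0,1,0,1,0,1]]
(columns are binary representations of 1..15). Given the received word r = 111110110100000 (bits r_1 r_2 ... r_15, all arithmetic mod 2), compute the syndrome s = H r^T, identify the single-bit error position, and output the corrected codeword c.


s = (0, 1, 0, 0)^T, error position = 4, corrected codeword c = 111010110100000

Compute s = H r^T mod 2 one row at a time:
  s_1 = 1 + 0 + 1 + 0 + 0 + 0 + 0 + 0 = 2 ≡ 0 (mod 2).
  s_2 = 1 + 1 + 0 + 1 + 0 + 0 + 0 + 0 = 3 ≡ 1 (mod 2).
  s_3 = 1 + 1 + 0 + 1 + 1 + 0 + 0 + 0 = 4 ≡ 0 (mod 2).
  s_4 = 1 + 1 + 1 + 1 + 0 + 0 + 0 + 0 = 4 ≡ 0 (mod 2).
s = (0, 1, 0, 0)^T — this equals column 4 of H (binary 0100), so error is at position 4.
Correct: flip bit 4 of r = 111110110100000 to get c = 111010110100000.


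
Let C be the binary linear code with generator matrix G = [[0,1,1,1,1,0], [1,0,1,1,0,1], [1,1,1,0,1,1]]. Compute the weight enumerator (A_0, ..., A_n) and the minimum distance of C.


Weight distribution: A_0 = 1, A_1 = 1, A_3 = 2, A_4 = 3, A_5 = 1. Minimum distance d = 1.

Enumerate all 2^3 = 8 messages m ∈ F_2^3.
For each, compute codeword c = mG in F_2^6, then tally its weight.
  m = 000 → c = 000000, weight = 0.
  m = 100 → c = 011110, weight = 4.
  m = 010 → c = 101101, weight = 4.
  m = 110 → c = 110011, weight = 4.
  m = 001 → c = 111011, weight = 5.
  m = 101 → c = 100101, weight = 3.
  m = 011 → c = 010110, weight = 3.
  m = 111 → c = 001000, weight = 1.
Tally weights:
  weight 0: 1 codewords.
  weight 1: 1 codewords.
  weight 3: 2 codewords.
  weight 4: 3 codewords.
  weight 5: 1 codewords.
Minimum distance d = smallest w > 0 with A_w > 0 = 1.
Sanity: Σ A_w = 8 = 2^3 = 8 ✓.


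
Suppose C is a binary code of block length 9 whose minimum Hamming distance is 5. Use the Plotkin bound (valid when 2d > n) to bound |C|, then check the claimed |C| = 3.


Plotkin bound M ≤ 10; given |C| = 3 ≤ bound (satisfied).

Check applicability: 2d = 10, n = 9.
2d − n = 1 > 0, so Plotkin applies.
Compute d/(2d−n) = 5/1 ≈ 5.0000.
⌊d/(2d−n)⌋ = 5.
Plotkin bound: M ≤ 2·5 = 10.
Given |C| = 3, check: satisfied.
This |C| is below the Plotkin bound.


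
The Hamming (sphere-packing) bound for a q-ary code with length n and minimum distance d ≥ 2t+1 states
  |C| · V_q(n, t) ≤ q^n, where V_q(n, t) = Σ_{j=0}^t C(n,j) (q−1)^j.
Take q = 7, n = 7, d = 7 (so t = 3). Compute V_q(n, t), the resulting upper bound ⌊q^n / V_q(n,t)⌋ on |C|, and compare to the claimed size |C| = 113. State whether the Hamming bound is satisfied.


V_q(n, t) = 8359, q^n = 823543, Hamming bound = 98, |C| = 113 > bound (violated).

Step 1: Compute V_q(n, t) = Σ_{j=0}^3 C(n, j) (q−1)^j.
  j = 0: C(7,0)·(6)^0 = 1·1 = 1.
  j = 1: C(7,1)·(6)^1 = 7·6 = 42.
  j = 2: C(7,2)·(6)^2 = 21·36 = 756.
  j = 3: C(7,3)·(6)^3 = 35·216 = 7560.
  V_q(n, t) = 1 + 42 + 756 + 7560 = 8359.
Step 2: q^n = 7^7 = 823543.
Step 3: Hamming bound ⌊q^n / V_q(n,t)⌋ = ⌊823543/8359⌋ = 98.
Step 4: Compare |C| = 113 to 98: violated.
The claimed |C| lies above the Hamming bound, so no 7-ary code of length 7 with d ≥ 7 can have 113 codewords.


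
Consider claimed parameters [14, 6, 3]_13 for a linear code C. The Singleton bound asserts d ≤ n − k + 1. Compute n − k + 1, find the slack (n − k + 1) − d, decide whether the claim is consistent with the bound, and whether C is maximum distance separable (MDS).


Singleton RHS = n − k + 1 = 9, slack = 6, bound satisfied, not MDS.

Singleton bound: d ≤ n − k + 1.
Here n = 14, k = 6, so n − k + 1 = 9.
Given d = 3, check d ≤ 9: YES.
Slack = (n − k + 1) − d = 6.
The code is NOT MDS (slack = 6 > 0).
Description: the claimed parameters are [14, 6, 3]_13; such a code would be non-MDS.


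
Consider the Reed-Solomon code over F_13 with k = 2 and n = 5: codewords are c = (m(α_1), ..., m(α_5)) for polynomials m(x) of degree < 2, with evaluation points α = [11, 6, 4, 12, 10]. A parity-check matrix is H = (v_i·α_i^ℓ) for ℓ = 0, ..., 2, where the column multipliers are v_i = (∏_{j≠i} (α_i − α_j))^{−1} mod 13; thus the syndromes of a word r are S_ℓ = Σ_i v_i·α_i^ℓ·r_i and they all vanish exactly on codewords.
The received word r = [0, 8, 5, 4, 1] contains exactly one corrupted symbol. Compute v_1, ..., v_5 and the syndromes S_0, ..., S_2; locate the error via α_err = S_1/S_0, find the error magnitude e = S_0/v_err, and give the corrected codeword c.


S = (1, 11, 4), error at position 1, error magnitude e = 4, c = [9, 8, 5, 4, 1].

Step 1: column multipliers v_i = (∏_{j≠i}(α_i − α_j))^{−1} mod 13.
  i = 1 (α = 11): (11−6)(11−4)(11−12)(11−10) = 5·7·(−1)·1 = −35 ≡ 4, so v_1 = 4^{−1} = 10 (mod 13).
  i = 2 (α = 6): (6−11)(6−4)(6−12)(6−10) = (−5)·2·(−6)·(−4) = −240 ≡ 7, so v_2 = 7^{−1} = 2 (mod 13).
  i = 3 (α = 4): (4−11)(4−6)(4−12)(4−10) = (−7)·(−2)·(−8)·(−6) = 672 ≡ 9, so v_3 = 9^{−1} = 3 (mod 13).
  i = 4 (α = 12): (12−11)(12−6)(12−4)(12−10) = 1·6·8·2 = 96 ≡ 5, so v_4 = 5^{−1} = 8 (mod 13).
  i = 5 (α = 10): (10−11)(10−6)(10−4)(10−12) = (−1)·4·6·(−2) = 48 ≡ 9, so v_5 = 9^{−1} = 3 (mod 13).
  v = [10, 2, 3, 8, 3].
Step 2: syndromes of r = [0, 8, 5, 4, 1] (all sums mod 13).
  S_0 = Σ v_i r_i = 10·0 + 2·8 + 3·5 + 8·4 + 3·1 = 66 ≡ 1.
  S_1 = Σ v_i α_i r_i = 10·11·0 + 2·6·8 + 3·4·5 + 8·12·4 + 3·10·1 = 570 ≡ 11.
  α_i^2 mod 13 = [4, 10, 3, 1, 9].
  S_2 = Σ v_i α_i^2 r_i = 10·4·0 + 2·10·8 + 3·3·5 + 8·1·4 + 3·9·1 = 264 ≡ 4.
  S = (1, 11, 4) ≠ 0, so r is not a codeword (an error is present).
Step 3: locate the error. For a single error e at position i, S_ℓ = v_i·e·α_i^ℓ, so α_err = S_1/S_0.
  S_0^{−1} = 1^{−1} = 1 (mod 13), so α_err = 11·1 = 11 ≡ 11 = α_1. Error position i = 1.
  Consistency check: S_2/S_1 = 4·6 = 24 ≡ 11 = α_err ✓ (single-error assumption holds).
Step 4: error magnitude e = S_0/v_1 = S_0·∏_{j≠1}(α_1 − α_j) = 1·4 = 4 ≡ 4 (mod 13).
Step 5: correct position 1: c_1 = r_1 − e = 0 − 4 ≡ 9 (mod 13). Hence c = [9, 8, 5, 4, 1].
  Check: interpolating c through the α_i gives m(x) = 12 + 8·x (degree < 2) with m(α_i) = c_i for every i, so c is indeed a codeword.


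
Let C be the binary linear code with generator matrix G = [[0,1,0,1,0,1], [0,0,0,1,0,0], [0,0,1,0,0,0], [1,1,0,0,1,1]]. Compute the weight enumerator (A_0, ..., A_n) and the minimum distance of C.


Weight distribution: A_0 = 1, A_1 = 2, A_2 = 3, A_3 = 4, A_4 = 3, A_5 = 2, A_6 = 1. Minimum distance d = 1.

Enumerate all 2^4 = 16 messages m ∈ F_2^4.
For each, compute codeword c = mG in F_2^6, then tally its weight.
  m = 0000 → c = 000000, weight = 0.
  m = 1000 → c = 010101, weight = 3.
  m = 0100 → c = 000100, weight = 1.
  m = 1100 → c = 010001, weight = 2.
  m = 0010 → c = 001000, weight = 1.
  m = 1010 → c = 011101, weight = 4.
  m = 0110 → c = 001100, weight = 2.
  m = 1110 → c = 011001, weight = 3.
  m = 0001 → c = 110011, weight = 4.
  m = 1001 → c = 100110, weight = 3.
  m = 0101 → c = 110111, weight = 5.
  m = 1101 → c = 100010, weight = 2.
  m = 0011 → c = 111011, weight = 5.
  m = 1011 → c = 101110, weight = 4.
  m = 0111 → c = 111111, weight = 6.
  m = 1111 → c = 101010, weight = 3.
Tally weights:
  weight 0: 1 codewords.
  weight 1: 2 codewords.
  weight 2: 3 codewords.
  weight 3: 4 codewords.
  weight 4: 3 codewords.
  weight 5: 2 codewords.
  weight 6: 1 codewords.
Minimum distance d = smallest w > 0 with A_w > 0 = 1.
Sanity: Σ A_w = 16 = 2^4 = 16 ✓.


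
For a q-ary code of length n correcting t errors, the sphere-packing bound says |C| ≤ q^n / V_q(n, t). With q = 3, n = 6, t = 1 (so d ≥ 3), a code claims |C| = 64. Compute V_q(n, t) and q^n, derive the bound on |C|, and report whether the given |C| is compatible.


V_q(n, t) = 13, q^n = 729, Hamming bound = 56, |C| = 64 > bound (violated).

Step 1: Compute V_q(n, t) = Σ_{j=0}^1 C(n, j) (q−1)^j.
  j = 0: C(6,0)·(2)^0 = 1·1 = 1.
  j = 1: C(6,1)·(2)^1 = 6·2 = 12.
  V_q(n, t) = 1 + 12 = 13.
Step 2: q^n = 3^6 = 729.
Step 3: Hamming bound ⌊q^n / V_q(n,t)⌋ = ⌊729/13⌋ = 56.
Step 4: Compare |C| = 64 to 56: violated.
The claimed |C| lies above the Hamming bound, so no 3-ary code of length 6 with d ≥ 3 can have 64 codewords.


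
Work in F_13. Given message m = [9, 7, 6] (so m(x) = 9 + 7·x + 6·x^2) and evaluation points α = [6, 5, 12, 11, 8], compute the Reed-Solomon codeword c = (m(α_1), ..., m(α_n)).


c = [7, 12, 8, 6, 7]

Message polynomial: m(x) = 9 + 7·x + 6·x^2 (mod 13).
For each evaluation point α_i, compute m(α_i) mod 13:
  α_1 = 6: Horner steps 6 → 4 → 7, so m(6) = 7.
  α_2 = 5: Horner steps 6 → 11 → 12, so m(5) = 12.
  α_3 = 12: Horner steps 6 → 1 → 8, so m(12) = 8.
  α_4 = 11: Horner steps 6 → 8 → 6, so m(11) = 6.
  α_5 = 8: Horner steps 6 → 3 → 7, so m(8) = 7.
Codeword c = [7, 12, 8, 6, 7] ∈ F_13^5.


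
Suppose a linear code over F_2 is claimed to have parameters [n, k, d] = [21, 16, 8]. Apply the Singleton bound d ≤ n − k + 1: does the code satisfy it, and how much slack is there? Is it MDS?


Singleton RHS = n − k + 1 = 6, slack = -2, bound violated (no such code; not MDS).

Singleton bound: d ≤ n − k + 1.
Here n = 21, k = 16, so n − k + 1 = 6.
Given d = 8, check d ≤ 6: NO.
Slack = (n − k + 1) − d = -2.
The slack is negative: d = 8 exceeds n − k + 1 = 6 by 2, so the Singleton bound is violated and no linear [21, 16, 8]_2 code can exist. In particular it is not MDS (MDS requires d = n − k + 1 exactly).
Description: the claimed parameters are [21, 16, 8]_2; such a code would be impossible (violates the Singleton bound).


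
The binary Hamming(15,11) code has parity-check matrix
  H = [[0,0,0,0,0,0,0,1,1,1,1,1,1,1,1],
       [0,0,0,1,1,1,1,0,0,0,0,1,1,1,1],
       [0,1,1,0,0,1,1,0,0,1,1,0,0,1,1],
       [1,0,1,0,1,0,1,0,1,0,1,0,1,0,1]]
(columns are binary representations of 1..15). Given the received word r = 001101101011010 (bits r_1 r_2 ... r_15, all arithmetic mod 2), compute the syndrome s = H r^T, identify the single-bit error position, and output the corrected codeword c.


s = (0, 1, 1, 0)^T, error position = 6, corrected codeword c = 001100101011010

Compute s = H r^T mod 2 one row at a time:
  s_1 = 0 + 1 + 0 + 1 + 1 + 0 + 1 + 0 = 4 ≡ 0 (mod 2).
  s_2 = 1 + 0 + 1 + 1 + 1 + 0 + 1 + 0 = 5 ≡ 1 (mod 2).
  s_3 = 0 + 1 + 1 + 1 + 0 + 1 + 1 + 0 = 5 ≡ 1 (mod 2).
  s_4 = 0 + 1 + 0 + 1 + 1 + 1 + 0 + 0 = 4 ≡ 0 (mod 2).
s = (0, 1, 1, 0)^T — this equals column 6 of H (binary 0110), so error is at position 6.
Correct: flip bit 6 of r = 001101101011010 to get c = 001100101011010.


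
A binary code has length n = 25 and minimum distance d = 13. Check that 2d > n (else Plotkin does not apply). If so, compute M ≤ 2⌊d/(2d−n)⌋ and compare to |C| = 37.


Plotkin bound M ≤ 26; given |C| = 37 > bound (violated).

Check applicability: 2d = 26, n = 25.
2d − n = 1 > 0, so Plotkin applies.
Compute d/(2d−n) = 13/1 ≈ 13.0000.
⌊d/(2d−n)⌋ = 13.
Plotkin bound: M ≤ 2·13 = 26.
Given |C| = 37, check: VIOLATED.
This |C| is above the Plotkin bound, so no binary code with n = 25, d = 13 and 37 codewords exists.


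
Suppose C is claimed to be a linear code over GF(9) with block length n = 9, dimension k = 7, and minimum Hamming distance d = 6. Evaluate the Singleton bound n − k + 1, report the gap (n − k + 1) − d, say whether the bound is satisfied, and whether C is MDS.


Singleton RHS = n − k + 1 = 3, slack = -3, bound violated (no such code; not MDS).

Singleton bound: d ≤ n − k + 1.
Here n = 9, k = 7, so n − k + 1 = 3.
Given d = 6, check d ≤ 3: NO.
Slack = (n − k + 1) − d = -3.
The slack is negative: d = 6 exceeds n − k + 1 = 3 by 3, so the Singleton bound is violated and no linear [9, 7, 6]_9 code can exist. In particular it is not MDS (MDS requires d = n − k + 1 exactly).
Description: the claimed parameters are [9, 7, 6]_9; such a code would be impossible (violates the Singleton bound).


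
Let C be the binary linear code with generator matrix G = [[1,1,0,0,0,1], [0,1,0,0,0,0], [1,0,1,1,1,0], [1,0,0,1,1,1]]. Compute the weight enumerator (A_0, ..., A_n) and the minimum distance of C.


Weight distribution: A_0 = 1, A_1 = 1, A_2 = 4, A_3 = 4, A_4 = 3, A_5 = 3. Minimum distance d = 1.

Enumerate all 2^4 = 16 messages m ∈ F_2^4.
For each, compute codeword c = mG in F_2^6, then tally its weight.
  m = 0000 → c = 000000, weight = 0.
  m = 1000 → c = 110001, weight = 3.
  m = 0100 → c = 010000, weight = 1.
  m = 1100 → c = 100001, weight = 2.
  m = 0010 → c = 101110, weight = 4.
  m = 1010 → c = 011111, weight = 5.
  m = 0110 → c = 111110, weight = 5.
  m = 1110 → c = 001111, weight = 4.
  m = 0001 → c = 100111, weight = 4.
  m = 1001 → c = 010110, weight = 3.
  m = 0101 → c = 110111, weight = 5.
  m = 1101 → c = 000110, weight = 2.
  m = 0011 → c = 001001, weight = 2.
  m = 1011 → c = 111000, weight = 3.
  m = 0111 → c = 011001, weight = 3.
  m = 1111 → c = 101000, weight = 2.
Tally weights:
  weight 0: 1 codewords.
  weight 1: 1 codewords.
  weight 2: 4 codewords.
  weight 3: 4 codewords.
  weight 4: 3 codewords.
  weight 5: 3 codewords.
Minimum distance d = smallest w > 0 with A_w > 0 = 1.
Sanity: Σ A_w = 16 = 2^4 = 16 ✓.


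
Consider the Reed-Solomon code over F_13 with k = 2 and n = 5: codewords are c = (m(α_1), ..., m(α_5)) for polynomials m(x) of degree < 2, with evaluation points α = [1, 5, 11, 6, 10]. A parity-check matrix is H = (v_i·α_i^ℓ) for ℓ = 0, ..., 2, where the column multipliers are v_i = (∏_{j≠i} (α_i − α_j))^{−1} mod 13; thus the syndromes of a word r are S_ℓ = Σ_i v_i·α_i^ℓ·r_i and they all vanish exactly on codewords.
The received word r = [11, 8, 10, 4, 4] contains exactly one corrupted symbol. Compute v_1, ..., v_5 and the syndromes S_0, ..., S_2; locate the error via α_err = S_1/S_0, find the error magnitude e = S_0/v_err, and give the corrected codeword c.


S = (8, 2, 7), error at position 5, error magnitude e = 3, c = [11, 8, 10, 4, 1].

Step 1: column multipliers v_i = (∏_{j≠i}(α_i − α_j))^{−1} mod 13.
  i = 1 (α = 1): (1−5)(1−11)(1−6)(1−10) = (−4)·(−10)·(−5)·(−9) = 1800 ≡ 6, so v_1 = 6^{−1} = 11 (mod 13).
  i = 2 (α = 5): (5−1)(5−11)(5−6)(5−10) = 4·(−6)·(−1)·(−5) = −120 ≡ 10, so v_2 = 10^{−1} = 4 (mod 13).
  i = 3 (α = 11): (11−1)(11−5)(11−6)(11−10) = 10·6·5·1 = 300 ≡ 1, so v_3 = 1^{−1} = 1 (mod 13).
  i = 4 (α = 6): (6−1)(6−5)(6−11)(6−10) = 5·1·(−5)·(−4) = 100 ≡ 9, so v_4 = 9^{−1} = 3 (mod 13).
  i = 5 (α = 10): (10−1)(10−5)(10−11)(10−6) = 9·5·(−1)·4 = −180 ≡ 2, so v_5 = 2^{−1} = 7 (mod 13).
  v = [11, 4, 1, 3, 7].
Step 2: syndromes of r = [11, 8, 10, 4, 4] (all sums mod 13).
  S_0 = Σ v_i r_i = 11·11 + 4·8 + 1·10 + 3·4 + 7·4 = 203 ≡ 8.
  S_1 = Σ v_i α_i r_i = 11·1·11 + 4·5·8 + 1·11·10 + 3·6·4 + 7·10·4 = 743 ≡ 2.
  α_i^2 mod 13 = [1, 12, 4, 10, 9].
  S_2 = Σ v_i α_i^2 r_i = 11·1·11 + 4·12·8 + 1·4·10 + 3·10·4 + 7·9·4 = 917 ≡ 7.
  S = (8, 2, 7) ≠ 0, so r is not a codeword (an error is present).
Step 3: locate the error. For a single error e at position i, S_ℓ = v_i·e·α_i^ℓ, so α_err = S_1/S_0.
  S_0^{−1} = 8^{−1} = 5 (mod 13), so α_err = 2·5 = 10 ≡ 10 = α_5. Error position i = 5.
  Consistency check: S_2/S_1 = 7·7 = 49 ≡ 10 = α_err ✓ (single-error assumption holds).
Step 4: error magnitude e = S_0/v_5 = S_0·∏_{j≠5}(α_5 − α_j) = 8·2 = 16 ≡ 3 (mod 13).
Step 5: correct position 5: c_5 = r_5 − e = 4 − 3 ≡ 1 (mod 13). Hence c = [11, 8, 10, 4, 1].
  Check: interpolating c through the α_i gives m(x) = 2 + 9·x (degree < 2) with m(α_i) = c_i for every i, so c is indeed a codeword.


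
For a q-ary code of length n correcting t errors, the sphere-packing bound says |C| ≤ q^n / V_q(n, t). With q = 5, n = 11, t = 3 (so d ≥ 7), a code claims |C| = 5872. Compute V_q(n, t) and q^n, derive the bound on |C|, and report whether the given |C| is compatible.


V_q(n, t) = 11485, q^n = 48828125, Hamming bound = 4251, |C| = 5872 > bound (violated).

Step 1: Compute V_q(n, t) = Σ_{j=0}^3 C(n, j) (q−1)^j.
  j = 0: C(11,0)·(4)^0 = 1·1 = 1.
  j = 1: C(11,1)·(4)^1 = 11·4 = 44.
  j = 2: C(11,2)·(4)^2 = 55·16 = 880.
  j = 3: C(11,3)·(4)^3 = 165·64 = 10560.
  V_q(n, t) = 1 + 44 + 880 + 10560 = 11485.
Step 2: q^n = 5^11 = 48828125.
Step 3: Hamming bound ⌊q^n / V_q(n,t)⌋ = ⌊48828125/11485⌋ = 4251.
Step 4: Compare |C| = 5872 to 4251: violated.
The claimed |C| lies above the Hamming bound, so no 5-ary code of length 11 with d ≥ 7 can have 5872 codewords.


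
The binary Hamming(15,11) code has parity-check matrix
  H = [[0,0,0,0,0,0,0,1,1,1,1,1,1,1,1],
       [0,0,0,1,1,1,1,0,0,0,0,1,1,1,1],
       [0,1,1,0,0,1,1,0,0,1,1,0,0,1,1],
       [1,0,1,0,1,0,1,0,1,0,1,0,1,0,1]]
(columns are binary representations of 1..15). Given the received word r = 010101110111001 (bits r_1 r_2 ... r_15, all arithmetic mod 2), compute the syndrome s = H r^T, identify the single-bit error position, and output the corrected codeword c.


s = (1, 1, 0, 1)^T, error position = 13, corrected codeword c = 010101110111101

Compute s = H r^T mod 2 one row at a time:
  s_1 = 1 + 0 + 1 + 1 + 1 + 0 + 0 + 1 = 5 ≡ 1 (mod 2).
  s_2 = 1 + 0 + 1 + 1 + 1 + 0 + 0 + 1 = 5 ≡ 1 (mod 2).
  s_3 = 1 + 0 + 1 + 1 + 1 + 1 + 0 + 1 = 6 ≡ 0 (mod 2).
  s_4 = 0 + 0 + 0 + 1 + 0 + 1 + 0 + 1 = 3 ≡ 1 (mod 2).
s = (1, 1, 0, 1)^T — this equals column 13 of H (binary 1101), so error is at position 13.
Correct: flip bit 13 of r = 010101110111001 to get c = 010101110111101.


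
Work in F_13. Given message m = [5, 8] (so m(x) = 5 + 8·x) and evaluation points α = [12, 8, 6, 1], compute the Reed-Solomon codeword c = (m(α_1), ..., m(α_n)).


c = [10, 4, 1, 0]

Message polynomial: m(x) = 5 + 8·x (mod 13).
For each evaluation point α_i, compute m(α_i) mod 13:
  α_1 = 12: Horner steps 8 → 10, so m(12) = 10.
  α_2 = 8: Horner steps 8 → 4, so m(8) = 4.
  α_3 = 6: Horner steps 8 → 1, so m(6) = 1.
  α_4 = 1: Horner steps 8 → 0, so m(1) = 0.
Codeword c = [10, 4, 1, 0] ∈ F_13^4.


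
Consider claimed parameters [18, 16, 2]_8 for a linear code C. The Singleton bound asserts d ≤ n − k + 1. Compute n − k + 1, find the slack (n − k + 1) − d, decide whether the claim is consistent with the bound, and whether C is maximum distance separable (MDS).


Singleton RHS = n − k + 1 = 3, slack = 1, bound satisfied, not MDS.

Singleton bound: d ≤ n − k + 1.
Here n = 18, k = 16, so n − k + 1 = 3.
Given d = 2, check d ≤ 3: YES.
Slack = (n − k + 1) − d = 1.
The code is NOT MDS (slack = 1 > 0).
Description: the claimed parameters are [18, 16, 2]_8; such a code would be non-MDS.


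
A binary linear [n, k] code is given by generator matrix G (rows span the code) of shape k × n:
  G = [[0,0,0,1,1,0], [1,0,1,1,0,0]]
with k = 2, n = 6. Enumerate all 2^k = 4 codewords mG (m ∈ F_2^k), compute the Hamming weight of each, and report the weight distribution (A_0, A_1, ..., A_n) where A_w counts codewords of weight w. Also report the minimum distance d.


Weight distribution: A_0 = 1, A_2 = 1, A_3 = 2. Minimum distance d = 2.

Enumerate all 2^2 = 4 messages m ∈ F_2^2.
For each, compute codeword c = mG in F_2^6, then tally its weight.
  m = 00 → c = 000000, weight = 0.
  m = 10 → c = 000110, weight = 2.
  m = 01 → c = 101100, weight = 3.
  m = 11 → c = 101010, weight = 3.
Tally weights:
  weight 0: 1 codewords.
  weight 2: 1 codewords.
  weight 3: 2 codewords.
Minimum distance d = smallest w > 0 with A_w > 0 = 2.
Sanity: Σ A_w = 4 = 2^2 = 4 ✓.


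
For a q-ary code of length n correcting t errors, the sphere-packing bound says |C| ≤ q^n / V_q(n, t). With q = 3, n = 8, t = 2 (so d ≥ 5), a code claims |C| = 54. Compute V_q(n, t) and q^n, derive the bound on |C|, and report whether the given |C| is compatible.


V_q(n, t) = 129, q^n = 6561, Hamming bound = 50, |C| = 54 > bound (violated).

Step 1: Compute V_q(n, t) = Σ_{j=0}^2 C(n, j) (q−1)^j.
  j = 0: C(8,0)·(2)^0 = 1·1 = 1.
  j = 1: C(8,1)·(2)^1 = 8·2 = 16.
  j = 2: C(8,2)·(2)^2 = 28·4 = 112.
  V_q(n, t) = 1 + 16 + 112 = 129.
Step 2: q^n = 3^8 = 6561.
Step 3: Hamming bound ⌊q^n / V_q(n,t)⌋ = ⌊6561/129⌋ = 50.
Step 4: Compare |C| = 54 to 50: violated.
The claimed |C| lies above the Hamming bound, so no 3-ary code of length 8 with d ≥ 5 can have 54 codewords.


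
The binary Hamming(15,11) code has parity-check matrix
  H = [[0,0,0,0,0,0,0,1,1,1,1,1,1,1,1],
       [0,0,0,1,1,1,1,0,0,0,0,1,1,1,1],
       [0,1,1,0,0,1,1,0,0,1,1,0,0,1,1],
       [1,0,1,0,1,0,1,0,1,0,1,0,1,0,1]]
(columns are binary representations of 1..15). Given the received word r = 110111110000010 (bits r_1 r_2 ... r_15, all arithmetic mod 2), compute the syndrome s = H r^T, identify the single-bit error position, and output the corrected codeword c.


s = (0, 1, 0, 1)^T, error position = 5, corrected codeword c = 110101110000010

Compute s = H r^T mod 2 one row at a time:
  s_1 = 1 + 0 + 0 + 0 + 0 + 0 + 1 + 0 = 2 ≡ 0 (mod 2).
  s_2 = 1 + 1 + 1 + 1 + 0 + 0 + 1 + 0 = 5 ≡ 1 (mod 2).
  s_3 = 1 + 0 + 1 + 1 + 0 + 0 + 1 + 0 = 4 ≡ 0 (mod 2).
  s_4 = 1 + 0 + 1 + 1 + 0 + 0 + 0 + 0 = 3 ≡ 1 (mod 2).
s = (0, 1, 0, 1)^T — this equals column 5 of H (binary 0101), so error is at position 5.
Correct: flip bit 5 of r = 110111110000010 to get c = 110101110000010.


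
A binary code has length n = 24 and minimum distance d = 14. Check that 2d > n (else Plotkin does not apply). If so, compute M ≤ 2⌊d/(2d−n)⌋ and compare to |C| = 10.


Plotkin bound M ≤ 6; given |C| = 10 > bound (violated).

Check applicability: 2d = 28, n = 24.
2d − n = 4 > 0, so Plotkin applies.
Compute d/(2d−n) = 14/4 ≈ 3.5000.
⌊d/(2d−n)⌋ = 3.
Plotkin bound: M ≤ 2·3 = 6.
Given |C| = 10, check: VIOLATED.
This |C| is above the Plotkin bound, so no binary code with n = 24, d = 14 and 10 codewords exists.
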